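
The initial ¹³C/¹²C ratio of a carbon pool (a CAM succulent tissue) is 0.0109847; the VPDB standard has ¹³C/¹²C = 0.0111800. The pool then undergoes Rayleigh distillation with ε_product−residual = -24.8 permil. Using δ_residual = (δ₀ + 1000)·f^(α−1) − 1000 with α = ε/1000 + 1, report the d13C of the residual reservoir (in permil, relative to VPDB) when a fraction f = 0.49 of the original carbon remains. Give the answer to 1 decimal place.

δ₀ = (0.0109847/0.0111800 − 1)×1000 = (0.982531 − 1)×1000 = -17.469 permil
α − 1 = ε/1000 = -0.0248
f^(α−1) = 0.49^(-0.0248) = 1.017848
δ_res = (-17.469 + 1000) × 1.017848 − 1000 = 1000.068 − 1000 = 0.07 permil

0.1 permil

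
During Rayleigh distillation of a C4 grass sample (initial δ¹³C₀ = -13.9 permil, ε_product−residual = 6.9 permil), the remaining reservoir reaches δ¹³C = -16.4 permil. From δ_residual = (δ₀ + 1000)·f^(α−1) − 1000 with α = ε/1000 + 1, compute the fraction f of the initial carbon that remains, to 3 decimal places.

α − 1 = ε/1000 = 0.0069
(δ_res + 1000)/(δ₀ + 1000) = (-16.4 + 1000)/(-13.9 + 1000) = 983.6/986.1 = 0.997465
f = 0.997465^(1/0.0069) = exp(ln(0.997465)/0.0069) = exp(-0.00254/0.0069)
f = exp(-0.3679) = 0.6922

0.692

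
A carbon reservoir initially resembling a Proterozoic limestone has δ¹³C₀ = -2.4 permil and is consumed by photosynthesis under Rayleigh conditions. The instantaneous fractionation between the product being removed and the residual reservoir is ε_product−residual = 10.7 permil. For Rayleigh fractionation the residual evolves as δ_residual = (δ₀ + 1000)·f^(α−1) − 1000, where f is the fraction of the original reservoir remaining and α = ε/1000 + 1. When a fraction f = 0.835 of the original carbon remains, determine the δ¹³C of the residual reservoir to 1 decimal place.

-4.3 permil

Rayleigh residual: δ_res = (δ₀ + 1000)·f^(α−1) − 1000
α = ε/1000 + 1 = 1.01070, so α − 1 = 0.01070
f^(α−1) = 0.835^(0.01070) = 0.998072
δ_res = (-2.4 + 1000) × 0.998072 − 1000 = 995.677 − 1000 = -4.32 permil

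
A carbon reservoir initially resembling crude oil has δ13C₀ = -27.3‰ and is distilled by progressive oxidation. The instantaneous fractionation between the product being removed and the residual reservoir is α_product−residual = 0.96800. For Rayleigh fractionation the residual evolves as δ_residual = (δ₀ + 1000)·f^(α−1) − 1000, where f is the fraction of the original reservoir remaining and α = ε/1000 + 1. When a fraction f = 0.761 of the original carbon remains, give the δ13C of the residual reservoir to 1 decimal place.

-18.8‰

Rayleigh residual: δ_res = (δ₀ + 1000)·f^(α−1) − 1000
α − 1 = -0.03200
f^(α−1) = 0.761^(-0.03200) = 1.008778
δ_res = (-27.3 + 1000) × 1.008778 − 1000 = 981.239 − 1000 = -18.76‰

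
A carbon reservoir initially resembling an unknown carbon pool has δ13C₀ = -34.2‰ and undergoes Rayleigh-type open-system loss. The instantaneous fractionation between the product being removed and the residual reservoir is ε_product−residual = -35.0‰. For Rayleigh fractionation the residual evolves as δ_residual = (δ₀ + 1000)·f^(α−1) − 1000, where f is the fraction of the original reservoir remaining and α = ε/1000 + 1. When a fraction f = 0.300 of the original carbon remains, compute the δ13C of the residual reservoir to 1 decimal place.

7.4‰

Rayleigh residual: δ_res = (δ₀ + 1000)·f^(α−1) − 1000
α = ε/1000 + 1 = 0.96500, so α − 1 = -0.03500
f^(α−1) = 0.300^(-0.03500) = 1.043040
δ_res = (-34.2 + 1000) × 1.043040 − 1000 = 1007.368 − 1000 = 7.37‰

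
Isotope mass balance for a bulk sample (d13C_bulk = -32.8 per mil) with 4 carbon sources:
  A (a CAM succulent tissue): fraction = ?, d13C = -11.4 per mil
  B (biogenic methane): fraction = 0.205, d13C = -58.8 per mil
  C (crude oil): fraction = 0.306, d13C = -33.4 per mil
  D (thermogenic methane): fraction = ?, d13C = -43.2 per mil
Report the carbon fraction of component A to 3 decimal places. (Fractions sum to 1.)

Let f_A and f_D be the unknown fractions; fractions sum to 1 so f_A + f_D = 0.489.
Mass balance: Σ fᵢ·δᵢ = δ_bulk ⇒ f_A·(-11.4) + f_D·(-43.2) = -32.8 − (-22.274) = -10.526
Substitute f_D = 0.489 − f_A:
f_A·(-11.4 − -43.2) = -10.526 − 0.489×(-43.2) = 10.599
f_A = 10.599 / 31.8 = 0.3333

0.333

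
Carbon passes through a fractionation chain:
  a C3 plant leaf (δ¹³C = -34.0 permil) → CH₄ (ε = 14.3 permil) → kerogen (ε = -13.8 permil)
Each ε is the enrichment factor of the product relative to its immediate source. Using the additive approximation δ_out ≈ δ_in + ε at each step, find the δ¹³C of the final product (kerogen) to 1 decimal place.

-33.5 permil

step 1: δ ≈ -34.0 + (14.3) = -19.7 permil
step 2: δ ≈ -19.7 + (-13.8) = -33.5 permil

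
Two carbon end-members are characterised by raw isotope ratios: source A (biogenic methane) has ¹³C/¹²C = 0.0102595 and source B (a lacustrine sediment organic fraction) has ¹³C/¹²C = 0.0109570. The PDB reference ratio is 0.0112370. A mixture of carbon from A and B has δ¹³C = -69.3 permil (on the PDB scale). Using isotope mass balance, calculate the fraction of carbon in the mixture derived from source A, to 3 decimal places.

0.715

δ_A = (0.0102595/0.0112370 − 1)×1000 = (0.913011 − 1)×1000 = -86.989 permil
δ_B = (0.0109570/0.0112370 − 1)×1000 = (0.975082 − 1)×1000 = -24.918 permil
f_A = (δ_mix − δ_B)/(δ_A − δ_B) = (-69.3 − (-24.918))/(-86.989 − (-24.918))
f_A = -44.382 / -62.072 = 0.7150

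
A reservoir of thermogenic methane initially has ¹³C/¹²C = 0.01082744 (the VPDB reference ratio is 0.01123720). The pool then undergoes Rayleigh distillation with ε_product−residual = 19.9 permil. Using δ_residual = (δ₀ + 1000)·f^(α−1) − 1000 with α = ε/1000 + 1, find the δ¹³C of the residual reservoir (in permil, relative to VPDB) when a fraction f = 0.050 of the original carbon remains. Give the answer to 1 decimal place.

-92.2 permil

δ₀ = (0.01082744/0.01123720 − 1)×1000 = (0.963535 − 1)×1000 = -36.465 permil
α − 1 = ε/1000 = 0.0199
f^(α−1) = 0.050^(0.0199) = 0.942127
δ_res = (-36.465 + 1000) × 0.942127 − 1000 = 907.773 − 1000 = -92.23 permil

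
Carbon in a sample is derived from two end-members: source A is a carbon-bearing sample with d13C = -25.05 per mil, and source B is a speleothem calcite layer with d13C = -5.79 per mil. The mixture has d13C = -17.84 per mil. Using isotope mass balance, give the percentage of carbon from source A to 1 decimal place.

δ_mix = f_A·δ_A + (1 − f_A)·δ_B  ⇒  f_A = (δ_mix − δ_B)/(δ_A − δ_B)
f_A = (-17.84 − (-5.79)) / (-25.05 − (-5.79))
f_A = -12.05 / -19.26 = 0.6256

62.6%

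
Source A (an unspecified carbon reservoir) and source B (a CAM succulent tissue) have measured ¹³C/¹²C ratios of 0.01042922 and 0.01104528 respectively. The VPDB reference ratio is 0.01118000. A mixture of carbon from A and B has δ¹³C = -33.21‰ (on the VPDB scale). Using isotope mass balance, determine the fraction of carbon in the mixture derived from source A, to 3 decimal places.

δ_A = (0.01042922/0.01118000 − 1)×1000 = (0.932846 − 1)×1000 = -67.154‰
δ_B = (0.01104528/0.01118000 − 1)×1000 = (0.987950 − 1)×1000 = -12.050‰
f_A = (δ_mix − δ_B)/(δ_A − δ_B) = (-33.21 − (-12.050))/(-67.154 − (-12.050))
f_A = -21.160 / -55.104 = 0.3840

0.384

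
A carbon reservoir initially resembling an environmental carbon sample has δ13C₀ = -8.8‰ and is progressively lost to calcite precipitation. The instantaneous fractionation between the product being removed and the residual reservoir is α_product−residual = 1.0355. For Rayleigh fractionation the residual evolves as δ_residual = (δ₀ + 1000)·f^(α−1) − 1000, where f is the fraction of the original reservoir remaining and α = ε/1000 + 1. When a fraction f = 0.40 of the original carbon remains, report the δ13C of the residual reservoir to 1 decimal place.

Rayleigh residual: δ_res = (δ₀ + 1000)·f^(α−1) − 1000
α − 1 = 0.03550
f^(α−1) = 0.40^(0.03550) = 0.967995
δ_res = (-8.8 + 1000) × 0.967995 − 1000 = 959.477 − 1000 = -40.52‰

-40.5‰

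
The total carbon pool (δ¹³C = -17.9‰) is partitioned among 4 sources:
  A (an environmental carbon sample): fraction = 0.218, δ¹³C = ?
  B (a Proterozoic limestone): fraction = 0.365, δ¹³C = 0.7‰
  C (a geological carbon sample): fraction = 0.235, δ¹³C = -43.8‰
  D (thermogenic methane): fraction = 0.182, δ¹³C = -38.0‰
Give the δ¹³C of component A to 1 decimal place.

-4.3‰

Isotope mass balance: δ_bulk = Σ fᵢ·δᵢ.
-17.9 = 0.218×δ_A + 0.365×(0.7) + 0.235×(-43.8) + 0.182×(-38.0)
0.218·δ_A = -17.9 − (-16.953) = -0.947
δ_A = -0.947 / 0.218 = -4.34‰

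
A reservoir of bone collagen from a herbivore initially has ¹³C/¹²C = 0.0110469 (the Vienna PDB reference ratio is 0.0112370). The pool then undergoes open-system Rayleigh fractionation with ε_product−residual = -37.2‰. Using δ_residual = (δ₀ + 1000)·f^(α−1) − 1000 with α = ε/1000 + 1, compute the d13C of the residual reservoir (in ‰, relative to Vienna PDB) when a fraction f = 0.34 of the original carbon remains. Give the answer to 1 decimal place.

23.3‰

δ₀ = (0.0110469/0.0112370 − 1)×1000 = (0.983083 − 1)×1000 = -16.917‰
α − 1 = ε/1000 = -0.0372
f^(α−1) = 0.34^(-0.0372) = 1.040948
δ_res = (-16.917 + 1000) × 1.040948 − 1000 = 1023.338 − 1000 = 23.34‰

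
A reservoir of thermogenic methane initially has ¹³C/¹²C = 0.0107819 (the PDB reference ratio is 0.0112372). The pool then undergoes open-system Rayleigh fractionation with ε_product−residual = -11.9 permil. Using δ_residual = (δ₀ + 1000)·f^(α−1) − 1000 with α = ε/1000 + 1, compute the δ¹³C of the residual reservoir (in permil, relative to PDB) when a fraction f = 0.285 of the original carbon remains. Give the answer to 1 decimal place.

δ₀ = (0.0107819/0.0112372 − 1)×1000 = (0.959483 − 1)×1000 = -40.517 permil
α − 1 = ε/1000 = -0.0119
f^(α−1) = 0.285^(-0.0119) = 1.015050
δ_res = (-40.517 + 1000) × 1.015050 − 1000 = 973.923 − 1000 = -26.08 permil

-26.1 permil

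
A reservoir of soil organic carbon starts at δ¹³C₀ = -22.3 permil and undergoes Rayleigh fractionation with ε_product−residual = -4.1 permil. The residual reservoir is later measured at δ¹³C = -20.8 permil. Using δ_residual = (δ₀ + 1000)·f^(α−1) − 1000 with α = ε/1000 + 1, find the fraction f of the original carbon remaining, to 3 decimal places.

α − 1 = ε/1000 = -0.0041
(δ_res + 1000)/(δ₀ + 1000) = (-20.8 + 1000)/(-22.3 + 1000) = 979.2/977.7 = 1.001534
f = 1.001534^(1/-0.0041) = exp(ln(1.001534)/-0.0041) = exp(0.00153/-0.0041)
f = exp(-0.3739) = 0.6880

0.688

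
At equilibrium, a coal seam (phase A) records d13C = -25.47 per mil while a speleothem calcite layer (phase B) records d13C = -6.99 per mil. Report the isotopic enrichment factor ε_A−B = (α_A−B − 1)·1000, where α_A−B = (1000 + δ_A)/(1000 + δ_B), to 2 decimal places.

α_A−B = (1000 + -25.47) / (1000 + -6.99) = 974.53 / 993.01 = 0.981390
ε_A−B = (0.981390 − 1) × 1000 = -18.610 per mil
(The approximation ε ≈ δ_A − δ_B would give -18.48 per mil.)

-18.61 per mil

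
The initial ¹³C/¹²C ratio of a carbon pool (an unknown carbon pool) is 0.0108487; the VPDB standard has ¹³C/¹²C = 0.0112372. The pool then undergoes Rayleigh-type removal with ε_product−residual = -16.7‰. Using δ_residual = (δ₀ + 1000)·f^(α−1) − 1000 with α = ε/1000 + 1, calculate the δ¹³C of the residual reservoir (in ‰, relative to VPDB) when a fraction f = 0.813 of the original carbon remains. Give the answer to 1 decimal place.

-31.2‰

δ₀ = (0.0108487/0.0112372 − 1)×1000 = (0.965427 − 1)×1000 = -34.573‰
α − 1 = ε/1000 = -0.0167
f^(α−1) = 0.813^(-0.0167) = 1.003463
δ_res = (-34.573 + 1000) × 1.003463 − 1000 = 968.771 − 1000 = -31.23‰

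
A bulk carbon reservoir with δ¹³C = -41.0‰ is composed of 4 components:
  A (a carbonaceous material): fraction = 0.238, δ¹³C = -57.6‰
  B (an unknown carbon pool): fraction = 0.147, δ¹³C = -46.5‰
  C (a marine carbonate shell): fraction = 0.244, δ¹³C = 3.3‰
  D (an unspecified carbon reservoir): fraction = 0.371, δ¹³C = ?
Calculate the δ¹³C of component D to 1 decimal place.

Isotope mass balance: δ_bulk = Σ fᵢ·δᵢ.
-41.0 = 0.238×(-57.6) + 0.147×(-46.5) + 0.244×(3.3) + 0.371×δ_D
0.371·δ_D = -41.0 − (-19.739) = -21.261
δ_D = -21.261 / 0.371 = -57.31‰

-57.3‰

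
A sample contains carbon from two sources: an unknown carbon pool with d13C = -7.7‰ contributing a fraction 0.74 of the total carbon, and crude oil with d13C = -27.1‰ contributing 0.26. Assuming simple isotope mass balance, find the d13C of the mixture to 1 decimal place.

-12.7‰

δ_mix = f_A·δ_A + f_B·δ_B
δ_mix = 0.74 × (-7.7) + 0.26 × (-27.1)
δ_mix = -5.70 + -7.05 = -12.74‰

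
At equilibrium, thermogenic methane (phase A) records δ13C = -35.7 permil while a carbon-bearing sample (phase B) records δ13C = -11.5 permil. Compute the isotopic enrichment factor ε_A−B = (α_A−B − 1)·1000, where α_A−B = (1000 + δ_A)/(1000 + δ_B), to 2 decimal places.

α_A−B = (1000 + -35.7) / (1000 + -11.5) = 964.3 / 988.5 = 0.975518
ε_A−B = (0.975518 − 1) × 1000 = -24.482 permil
(The approximation ε ≈ δ_A − δ_B would give -24.2 permil.)

-24.48 permil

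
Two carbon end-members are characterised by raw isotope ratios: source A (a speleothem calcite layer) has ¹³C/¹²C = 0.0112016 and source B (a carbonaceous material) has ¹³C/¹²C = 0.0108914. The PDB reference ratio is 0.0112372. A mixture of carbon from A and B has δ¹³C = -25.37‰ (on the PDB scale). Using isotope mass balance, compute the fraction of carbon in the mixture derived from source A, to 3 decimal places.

0.196

δ_A = (0.0112016/0.0112372 − 1)×1000 = (0.996832 − 1)×1000 = -3.168‰
δ_B = (0.0108914/0.0112372 − 1)×1000 = (0.969227 − 1)×1000 = -30.773‰
f_A = (δ_mix − δ_B)/(δ_A − δ_B) = (-25.37 − (-30.773))/(-3.168 − (-30.773))
f_A = 5.403 / 27.605 = 0.1957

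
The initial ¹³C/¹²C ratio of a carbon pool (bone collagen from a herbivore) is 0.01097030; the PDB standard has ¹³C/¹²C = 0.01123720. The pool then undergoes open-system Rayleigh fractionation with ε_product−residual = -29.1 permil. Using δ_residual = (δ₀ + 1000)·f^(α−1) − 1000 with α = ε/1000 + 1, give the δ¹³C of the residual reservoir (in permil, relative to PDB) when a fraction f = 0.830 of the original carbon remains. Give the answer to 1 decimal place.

δ₀ = (0.01097030/0.01123720 − 1)×1000 = (0.976249 − 1)×1000 = -23.751 permil
α − 1 = ε/1000 = -0.0291
f^(α−1) = 0.830^(-0.0291) = 1.005437
δ_res = (-23.751 + 1000) × 1.005437 − 1000 = 981.556 − 1000 = -18.44 permil

-18.4 permil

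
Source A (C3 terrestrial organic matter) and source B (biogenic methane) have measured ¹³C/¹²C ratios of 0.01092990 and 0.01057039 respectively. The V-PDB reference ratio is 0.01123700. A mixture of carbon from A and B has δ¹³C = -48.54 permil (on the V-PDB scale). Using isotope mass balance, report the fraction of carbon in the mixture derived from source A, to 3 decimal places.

0.337

δ_A = (0.01092990/0.01123700 − 1)×1000 = (0.972671 − 1)×1000 = -27.329 permil
δ_B = (0.01057039/0.01123700 − 1)×1000 = (0.940677 − 1)×1000 = -59.323 permil
f_A = (δ_mix − δ_B)/(δ_A − δ_B) = (-48.54 − (-59.323))/(-27.329 − (-59.323))
f_A = 10.783 / 31.993 = 0.3370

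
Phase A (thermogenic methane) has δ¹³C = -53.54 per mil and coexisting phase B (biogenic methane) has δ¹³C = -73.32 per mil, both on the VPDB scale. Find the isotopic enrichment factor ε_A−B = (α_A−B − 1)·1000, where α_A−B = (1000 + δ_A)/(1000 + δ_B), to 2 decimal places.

α_A−B = (1000 + -53.54) / (1000 + -73.32) = 946.46 / 926.68 = 1.021345
ε_A−B = (1.021345 − 1) × 1000 = 21.345 per mil
(The approximation ε ≈ δ_A − δ_B would give 19.78 per mil.)

21.35 per mil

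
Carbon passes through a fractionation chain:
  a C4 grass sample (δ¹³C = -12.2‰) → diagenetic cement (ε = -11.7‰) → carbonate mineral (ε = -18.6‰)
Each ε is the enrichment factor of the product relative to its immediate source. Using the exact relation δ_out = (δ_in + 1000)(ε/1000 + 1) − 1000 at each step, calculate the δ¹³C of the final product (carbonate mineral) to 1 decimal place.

step 1: δ = (-12.20 + 1000)·(-11.7/1000 + 1) − 1000 = -23.76‰
step 2: δ = (-23.76 + 1000)·(-18.6/1000 + 1) − 1000 = -41.92‰

-41.9‰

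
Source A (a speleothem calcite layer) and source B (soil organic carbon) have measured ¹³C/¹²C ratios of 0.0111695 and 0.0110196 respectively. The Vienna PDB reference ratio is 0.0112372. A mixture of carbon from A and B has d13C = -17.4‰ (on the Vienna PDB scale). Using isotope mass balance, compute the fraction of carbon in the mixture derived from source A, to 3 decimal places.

0.147

δ_A = (0.0111695/0.0112372 − 1)×1000 = (0.993975 − 1)×1000 = -6.025‰
δ_B = (0.0110196/0.0112372 − 1)×1000 = (0.980636 − 1)×1000 = -19.364‰
f_A = (δ_mix − δ_B)/(δ_A − δ_B) = (-17.4 − (-19.364))/(-6.025 − (-19.364))
f_A = 1.964 / 13.340 = 0.1472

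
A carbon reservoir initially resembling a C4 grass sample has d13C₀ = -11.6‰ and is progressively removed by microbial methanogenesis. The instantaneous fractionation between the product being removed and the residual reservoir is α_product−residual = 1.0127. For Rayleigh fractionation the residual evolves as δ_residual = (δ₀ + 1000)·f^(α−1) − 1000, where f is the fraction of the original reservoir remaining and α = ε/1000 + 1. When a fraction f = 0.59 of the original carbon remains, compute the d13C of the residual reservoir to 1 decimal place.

Rayleigh residual: δ_res = (δ₀ + 1000)·f^(α−1) − 1000
α − 1 = 0.01270
f^(α−1) = 0.59^(0.01270) = 0.993321
δ_res = (-11.6 + 1000) × 0.993321 − 1000 = 981.799 − 1000 = -18.20‰

-18.2‰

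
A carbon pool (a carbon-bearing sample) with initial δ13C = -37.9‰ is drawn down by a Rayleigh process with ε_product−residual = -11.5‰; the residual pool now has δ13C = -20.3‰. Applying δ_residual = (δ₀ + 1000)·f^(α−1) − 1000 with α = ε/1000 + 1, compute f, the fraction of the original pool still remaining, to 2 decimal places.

0.21

α − 1 = ε/1000 = -0.0115
(δ_res + 1000)/(δ₀ + 1000) = (-20.3 + 1000)/(-37.9 + 1000) = 979.7/962.1 = 1.018293
f = 1.018293^(1/-0.0115) = exp(ln(1.018293)/-0.0115) = exp(0.01813/-0.0115)
f = exp(-1.5763) = 0.2067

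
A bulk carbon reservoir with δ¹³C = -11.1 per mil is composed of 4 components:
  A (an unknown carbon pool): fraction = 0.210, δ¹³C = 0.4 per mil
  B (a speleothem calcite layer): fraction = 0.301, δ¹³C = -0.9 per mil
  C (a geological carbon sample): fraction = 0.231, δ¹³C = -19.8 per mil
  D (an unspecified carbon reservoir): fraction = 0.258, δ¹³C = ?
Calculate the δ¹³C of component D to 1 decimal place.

-24.6 per mil

Isotope mass balance: δ_bulk = Σ fᵢ·δᵢ.
-11.1 = 0.210×(0.4) + 0.301×(-0.9) + 0.231×(-19.8) + 0.258×δ_D
0.258·δ_D = -11.1 − (-4.761) = -6.339
δ_D = -6.339 / 0.258 = -24.57 per mil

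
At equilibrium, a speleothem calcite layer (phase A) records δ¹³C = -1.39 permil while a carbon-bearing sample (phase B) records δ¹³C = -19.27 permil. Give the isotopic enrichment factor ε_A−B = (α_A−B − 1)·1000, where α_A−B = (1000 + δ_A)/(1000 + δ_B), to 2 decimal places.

18.23 permil

α_A−B = (1000 + -1.39) / (1000 + -19.27) = 998.61 / 980.73 = 1.018231
ε_A−B = (1.018231 − 1) × 1000 = 18.231 permil
(The approximation ε ≈ δ_A − δ_B would give 17.88 permil.)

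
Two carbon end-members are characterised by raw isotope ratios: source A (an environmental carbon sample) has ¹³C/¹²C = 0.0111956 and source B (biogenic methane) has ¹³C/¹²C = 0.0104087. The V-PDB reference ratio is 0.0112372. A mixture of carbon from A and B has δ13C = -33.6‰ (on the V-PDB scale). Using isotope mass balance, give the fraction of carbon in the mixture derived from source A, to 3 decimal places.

0.573

δ_A = (0.0111956/0.0112372 − 1)×1000 = (0.996298 − 1)×1000 = -3.702‰
δ_B = (0.0104087/0.0112372 − 1)×1000 = (0.926272 − 1)×1000 = -73.728‰
f_A = (δ_mix − δ_B)/(δ_A − δ_B) = (-33.6 − (-73.728))/(-3.702 − (-73.728))
f_A = 40.128 / 70.026 = 0.5730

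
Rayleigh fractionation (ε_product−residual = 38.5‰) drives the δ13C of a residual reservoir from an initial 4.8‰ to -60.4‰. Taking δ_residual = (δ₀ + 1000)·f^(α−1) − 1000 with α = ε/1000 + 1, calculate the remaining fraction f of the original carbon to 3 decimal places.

α − 1 = ε/1000 = 0.0385
(δ_res + 1000)/(δ₀ + 1000) = (-60.4 + 1000)/(4.8 + 1000) = 939.6/1004.8 = 0.935111
f = 0.935111^(1/0.0385) = exp(ln(0.935111)/0.0385) = exp(-0.06709/0.0385)
f = exp(-1.7426) = 0.1751

0.175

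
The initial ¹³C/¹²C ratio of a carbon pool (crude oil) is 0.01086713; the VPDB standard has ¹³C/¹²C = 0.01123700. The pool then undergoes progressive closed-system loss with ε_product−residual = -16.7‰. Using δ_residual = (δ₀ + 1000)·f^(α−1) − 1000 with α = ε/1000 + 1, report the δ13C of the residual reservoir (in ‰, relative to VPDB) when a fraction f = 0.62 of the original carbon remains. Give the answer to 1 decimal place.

δ₀ = (0.01086713/0.01123700 − 1)×1000 = (0.967085 − 1)×1000 = -32.915‰
α − 1 = ε/1000 = -0.0167
f^(α−1) = 0.62^(-0.0167) = 1.008015
δ_res = (-32.915 + 1000) × 1.008015 − 1000 = 974.836 − 1000 = -25.16‰

-25.2‰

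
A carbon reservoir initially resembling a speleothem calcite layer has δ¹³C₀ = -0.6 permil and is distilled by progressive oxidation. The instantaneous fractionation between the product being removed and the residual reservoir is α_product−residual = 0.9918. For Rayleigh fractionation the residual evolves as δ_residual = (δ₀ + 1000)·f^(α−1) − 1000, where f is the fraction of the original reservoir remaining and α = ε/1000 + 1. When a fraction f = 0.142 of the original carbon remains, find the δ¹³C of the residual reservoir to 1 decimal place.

Rayleigh residual: δ_res = (δ₀ + 1000)·f^(α−1) − 1000
α − 1 = -0.00820
f^(α−1) = 0.142^(-0.00820) = 1.016135
δ_res = (-0.6 + 1000) × 1.016135 − 1000 = 1015.525 − 1000 = 15.52 permil

15.5 permil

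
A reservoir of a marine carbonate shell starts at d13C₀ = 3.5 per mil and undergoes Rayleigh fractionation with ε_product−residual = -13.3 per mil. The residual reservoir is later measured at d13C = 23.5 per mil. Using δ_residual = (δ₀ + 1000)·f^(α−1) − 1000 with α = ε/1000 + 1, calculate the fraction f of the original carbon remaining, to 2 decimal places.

α − 1 = ε/1000 = -0.0133
(δ_res + 1000)/(δ₀ + 1000) = (23.5 + 1000)/(3.5 + 1000) = 1023.5/1003.5 = 1.019930
f = 1.019930^(1/-0.0133) = exp(ln(1.019930)/-0.0133) = exp(0.01973/-0.0133)
f = exp(-1.4838) = 0.2268

0.23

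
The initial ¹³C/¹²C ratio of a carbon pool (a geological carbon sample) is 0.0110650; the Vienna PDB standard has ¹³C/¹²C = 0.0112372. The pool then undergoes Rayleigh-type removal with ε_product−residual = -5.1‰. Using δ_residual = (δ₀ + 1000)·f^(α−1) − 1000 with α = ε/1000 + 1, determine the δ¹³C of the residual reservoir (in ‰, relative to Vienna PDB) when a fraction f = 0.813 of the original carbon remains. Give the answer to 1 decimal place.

-14.3‰

δ₀ = (0.0110650/0.0112372 − 1)×1000 = (0.984676 − 1)×1000 = -15.324‰
α − 1 = ε/1000 = -0.0051
f^(α−1) = 0.813^(-0.0051) = 1.001056
δ_res = (-15.324 + 1000) × 1.001056 − 1000 = 985.716 − 1000 = -14.28‰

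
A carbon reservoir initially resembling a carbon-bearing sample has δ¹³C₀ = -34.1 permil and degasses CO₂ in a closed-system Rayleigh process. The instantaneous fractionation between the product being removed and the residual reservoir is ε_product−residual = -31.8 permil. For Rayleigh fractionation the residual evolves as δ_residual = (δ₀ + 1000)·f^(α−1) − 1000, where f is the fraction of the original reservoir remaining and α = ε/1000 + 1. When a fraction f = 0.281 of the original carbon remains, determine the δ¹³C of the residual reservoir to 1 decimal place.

Rayleigh residual: δ_res = (δ₀ + 1000)·f^(α−1) − 1000
α = ε/1000 + 1 = 0.96820, so α − 1 = -0.03180
f^(α−1) = 0.281^(-0.03180) = 1.041193
δ_res = (-34.1 + 1000) × 1.041193 − 1000 = 1005.688 − 1000 = 5.69 permil

5.7 permil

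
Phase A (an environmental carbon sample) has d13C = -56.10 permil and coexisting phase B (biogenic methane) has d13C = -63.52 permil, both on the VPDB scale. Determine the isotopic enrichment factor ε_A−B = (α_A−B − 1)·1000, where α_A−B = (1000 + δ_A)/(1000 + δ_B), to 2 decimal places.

7.92 permil

α_A−B = (1000 + -56.10) / (1000 + -63.52) = 943.90 / 936.48 = 1.007923
ε_A−B = (1.007923 − 1) × 1000 = 7.923 permil
(The approximation ε ≈ δ_A − δ_B would give 7.42 permil.)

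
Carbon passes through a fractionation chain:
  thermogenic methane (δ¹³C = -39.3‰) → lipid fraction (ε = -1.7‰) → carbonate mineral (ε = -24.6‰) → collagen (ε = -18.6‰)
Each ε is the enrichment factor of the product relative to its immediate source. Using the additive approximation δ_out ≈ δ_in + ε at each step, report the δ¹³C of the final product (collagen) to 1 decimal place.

-84.2‰

step 1: δ ≈ -39.3 + (-1.7) = -41.0‰
step 2: δ ≈ -41.0 + (-24.6) = -65.6‰
step 3: δ ≈ -65.6 + (-18.6) = -84.2‰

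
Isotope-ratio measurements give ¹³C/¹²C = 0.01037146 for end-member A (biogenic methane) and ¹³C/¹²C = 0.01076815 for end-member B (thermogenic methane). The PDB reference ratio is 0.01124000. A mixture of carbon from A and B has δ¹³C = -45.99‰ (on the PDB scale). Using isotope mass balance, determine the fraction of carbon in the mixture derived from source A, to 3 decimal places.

0.114

δ_A = (0.01037146/0.01124000 − 1)×1000 = (0.922728 − 1)×1000 = -77.272‰
δ_B = (0.01076815/0.01124000 − 1)×1000 = (0.958020 − 1)×1000 = -41.980‰
f_A = (δ_mix − δ_B)/(δ_A − δ_B) = (-45.99 − (-41.980))/(-77.272 − (-41.980))
f_A = -4.010 / -35.293 = 0.1136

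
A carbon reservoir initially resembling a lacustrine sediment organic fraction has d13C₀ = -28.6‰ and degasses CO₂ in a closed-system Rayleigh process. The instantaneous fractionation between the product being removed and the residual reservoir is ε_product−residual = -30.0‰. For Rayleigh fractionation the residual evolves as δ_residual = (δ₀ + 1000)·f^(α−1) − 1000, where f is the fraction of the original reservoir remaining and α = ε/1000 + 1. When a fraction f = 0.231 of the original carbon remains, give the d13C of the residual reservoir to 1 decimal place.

Rayleigh residual: δ_res = (δ₀ + 1000)·f^(α−1) − 1000
α = ε/1000 + 1 = 0.97000, so α − 1 = -0.03000
f^(α−1) = 0.231^(-0.03000) = 1.044941
δ_res = (-28.6 + 1000) × 1.044941 − 1000 = 1015.055 − 1000 = 15.06‰

15.1‰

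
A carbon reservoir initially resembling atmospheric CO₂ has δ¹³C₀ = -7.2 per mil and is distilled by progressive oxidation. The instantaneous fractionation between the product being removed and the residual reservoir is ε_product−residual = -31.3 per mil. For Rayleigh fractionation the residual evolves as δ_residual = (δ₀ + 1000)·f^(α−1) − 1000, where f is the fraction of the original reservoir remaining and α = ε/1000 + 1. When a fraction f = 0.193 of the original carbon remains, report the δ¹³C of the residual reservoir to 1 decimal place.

45.3 per mil

Rayleigh residual: δ_res = (δ₀ + 1000)·f^(α−1) − 1000
α = ε/1000 + 1 = 0.96870, so α − 1 = -0.03130
f^(α−1) = 0.193^(-0.03130) = 1.052839
δ_res = (-7.2 + 1000) × 1.052839 − 1000 = 1045.259 − 1000 = 45.26 per mil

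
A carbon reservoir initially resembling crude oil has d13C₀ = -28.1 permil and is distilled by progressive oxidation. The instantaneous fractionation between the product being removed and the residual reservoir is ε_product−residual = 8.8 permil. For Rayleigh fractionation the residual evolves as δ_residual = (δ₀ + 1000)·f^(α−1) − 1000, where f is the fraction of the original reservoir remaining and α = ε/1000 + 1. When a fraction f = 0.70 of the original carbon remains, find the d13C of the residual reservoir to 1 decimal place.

Rayleigh residual: δ_res = (δ₀ + 1000)·f^(α−1) − 1000
α = ε/1000 + 1 = 1.00880, so α − 1 = 0.00880
f^(α−1) = 0.70^(0.00880) = 0.996866
δ_res = (-28.1 + 1000) × 0.996866 − 1000 = 968.854 − 1000 = -31.15 permil

-31.1 permil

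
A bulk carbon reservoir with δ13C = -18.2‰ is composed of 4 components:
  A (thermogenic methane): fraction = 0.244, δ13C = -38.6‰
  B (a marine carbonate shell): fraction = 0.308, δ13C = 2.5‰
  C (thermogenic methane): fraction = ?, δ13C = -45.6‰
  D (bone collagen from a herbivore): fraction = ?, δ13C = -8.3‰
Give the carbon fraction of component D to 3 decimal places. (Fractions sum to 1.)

Let f_D and f_C be the unknown fractions; fractions sum to 1 so f_D + f_C = 0.448.
Mass balance: Σ fᵢ·δᵢ = δ_bulk ⇒ f_D·(-8.3) + f_C·(-45.6) = -18.2 − (-8.648) = -9.552
Substitute f_C = 0.448 − f_D:
f_D·(-8.3 − -45.6) = -9.552 − 0.448×(-45.6) = 10.877
f_D = 10.877 / 37.3 = 0.2916

0.292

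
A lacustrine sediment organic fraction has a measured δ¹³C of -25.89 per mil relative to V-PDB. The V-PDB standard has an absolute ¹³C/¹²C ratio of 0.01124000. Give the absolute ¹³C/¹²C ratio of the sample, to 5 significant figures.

R_sample = R_standard × (δ¹³C/1000 + 1)
R_sample = 0.01124000 × (-25.89/1000 + 1) = 0.01124000 × 0.974110
R_sample = 0.0109490

0.010949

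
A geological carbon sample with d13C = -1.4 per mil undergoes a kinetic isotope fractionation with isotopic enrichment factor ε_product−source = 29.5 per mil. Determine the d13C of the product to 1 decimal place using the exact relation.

Exactly, δ_product = (δ_source + 1000)·(ε/1000 + 1) − 1000.
δ_product = (-1.4 + 1000) × (29.5/1000 + 1) − 1000
δ_product = 28.06 per mil

28.1 per mil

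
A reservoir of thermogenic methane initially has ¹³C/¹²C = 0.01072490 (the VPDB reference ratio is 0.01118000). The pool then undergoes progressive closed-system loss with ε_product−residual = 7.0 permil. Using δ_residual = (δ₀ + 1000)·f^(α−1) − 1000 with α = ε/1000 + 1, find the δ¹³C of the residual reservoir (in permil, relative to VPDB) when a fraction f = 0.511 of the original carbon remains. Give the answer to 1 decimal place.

-45.2 permil

δ₀ = (0.01072490/0.01118000 − 1)×1000 = (0.959293 − 1)×1000 = -40.707 permil
α − 1 = ε/1000 = 0.0070
f^(α−1) = 0.511^(0.0070) = 0.995311
δ_res = (-40.707 + 1000) × 0.995311 − 1000 = 954.796 − 1000 = -45.20 permil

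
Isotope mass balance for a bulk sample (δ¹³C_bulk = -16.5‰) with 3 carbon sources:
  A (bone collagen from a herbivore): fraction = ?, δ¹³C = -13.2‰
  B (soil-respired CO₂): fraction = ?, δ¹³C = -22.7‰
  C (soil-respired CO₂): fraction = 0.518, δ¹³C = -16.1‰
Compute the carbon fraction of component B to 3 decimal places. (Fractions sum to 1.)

0.189

Let f_B and f_A be the unknown fractions; fractions sum to 1 so f_B + f_A = 0.482.
Mass balance: Σ fᵢ·δᵢ = δ_bulk ⇒ f_B·(-22.7) + f_A·(-13.2) = -16.5 − (-8.340) = -8.160
Substitute f_A = 0.482 − f_B:
f_B·(-22.7 − -13.2) = -8.160 − 0.482×(-13.2) = -1.798
f_B = -1.798 / -9.5 = 0.1892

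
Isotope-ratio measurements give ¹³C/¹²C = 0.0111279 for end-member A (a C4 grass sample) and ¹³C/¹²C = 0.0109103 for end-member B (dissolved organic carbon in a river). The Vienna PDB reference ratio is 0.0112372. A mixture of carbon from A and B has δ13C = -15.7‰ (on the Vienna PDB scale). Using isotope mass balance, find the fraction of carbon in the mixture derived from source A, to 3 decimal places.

0.692

δ_A = (0.0111279/0.0112372 − 1)×1000 = (0.990273 − 1)×1000 = -9.727‰
δ_B = (0.0109103/0.0112372 − 1)×1000 = (0.970909 − 1)×1000 = -29.091‰
f_A = (δ_mix − δ_B)/(δ_A − δ_B) = (-15.7 − (-29.091))/(-9.727 − (-29.091))
f_A = 13.391 / 19.364 = 0.6915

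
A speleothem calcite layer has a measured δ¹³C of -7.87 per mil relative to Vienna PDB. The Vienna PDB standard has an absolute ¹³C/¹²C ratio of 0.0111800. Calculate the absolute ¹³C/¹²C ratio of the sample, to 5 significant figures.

R_sample = R_standard × (δ¹³C/1000 + 1)
R_sample = 0.0111800 × (-7.87/1000 + 1) = 0.0111800 × 0.992130
R_sample = 0.0110920

0.011092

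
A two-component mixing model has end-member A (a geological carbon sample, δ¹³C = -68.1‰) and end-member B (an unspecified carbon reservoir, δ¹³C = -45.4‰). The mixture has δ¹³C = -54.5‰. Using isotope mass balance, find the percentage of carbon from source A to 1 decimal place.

δ_mix = f_A·δ_A + (1 − f_A)·δ_B  ⇒  f_A = (δ_mix − δ_B)/(δ_A − δ_B)
f_A = (-54.5 − (-45.4)) / (-68.1 − (-45.4))
f_A = -9.1 / -22.7 = 0.4009

40.1%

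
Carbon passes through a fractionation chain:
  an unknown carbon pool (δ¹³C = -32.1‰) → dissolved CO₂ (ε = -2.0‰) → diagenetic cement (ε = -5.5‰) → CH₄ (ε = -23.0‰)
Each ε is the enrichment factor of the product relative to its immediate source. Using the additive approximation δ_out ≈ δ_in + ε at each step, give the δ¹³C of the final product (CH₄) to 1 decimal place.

-62.6‰

step 1: δ ≈ -32.1 + (-2.0) = -34.1‰
step 2: δ ≈ -34.1 + (-5.5) = -39.6‰
step 3: δ ≈ -39.6 + (-23.0) = -62.6‰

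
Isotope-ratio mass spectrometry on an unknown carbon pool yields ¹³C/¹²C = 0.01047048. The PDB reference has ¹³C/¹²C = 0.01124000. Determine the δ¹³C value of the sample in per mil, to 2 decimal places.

δ¹³C = (R_sample / R_standard − 1) × 1000
R_sample / R_standard = 0.01047048 / 0.01124000 = 0.931537
δ¹³C = (0.931537 − 1) × 1000 = -68.463 per mil

-68.46 per mil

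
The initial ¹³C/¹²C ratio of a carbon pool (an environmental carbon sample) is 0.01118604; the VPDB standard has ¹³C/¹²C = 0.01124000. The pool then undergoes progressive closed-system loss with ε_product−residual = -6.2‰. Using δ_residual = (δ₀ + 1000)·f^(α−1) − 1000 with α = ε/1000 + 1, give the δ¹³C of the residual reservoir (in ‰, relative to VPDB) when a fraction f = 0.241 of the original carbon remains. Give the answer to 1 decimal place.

δ₀ = (0.01118604/0.01124000 − 1)×1000 = (0.995199 − 1)×1000 = -4.801‰
α − 1 = ε/1000 = -0.0062
f^(α−1) = 0.241^(-0.0062) = 1.008861
δ_res = (-4.801 + 1000) × 1.008861 − 1000 = 1004.018 − 1000 = 4.02‰

4.0‰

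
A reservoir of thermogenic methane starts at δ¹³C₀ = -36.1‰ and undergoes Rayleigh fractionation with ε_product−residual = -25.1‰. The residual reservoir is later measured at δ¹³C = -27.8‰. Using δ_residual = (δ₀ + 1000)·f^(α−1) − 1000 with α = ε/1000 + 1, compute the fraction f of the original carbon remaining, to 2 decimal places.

0.71

α − 1 = ε/1000 = -0.0251
(δ_res + 1000)/(δ₀ + 1000) = (-27.8 + 1000)/(-36.1 + 1000) = 972.2/963.9 = 1.008611
f = 1.008611^(1/-0.0251) = exp(ln(1.008611)/-0.0251) = exp(0.00857/-0.0251)
f = exp(-0.3416) = 0.7106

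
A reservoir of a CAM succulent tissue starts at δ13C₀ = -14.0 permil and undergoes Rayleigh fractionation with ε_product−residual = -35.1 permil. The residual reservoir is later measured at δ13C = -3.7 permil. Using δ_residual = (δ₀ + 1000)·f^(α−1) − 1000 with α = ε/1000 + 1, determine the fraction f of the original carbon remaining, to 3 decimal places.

α − 1 = ε/1000 = -0.0351
(δ_res + 1000)/(δ₀ + 1000) = (-3.7 + 1000)/(-14.0 + 1000) = 996.3/986.0 = 1.010446
f = 1.010446^(1/-0.0351) = exp(ln(1.010446)/-0.0351) = exp(0.01039/-0.0351)
f = exp(-0.2961) = 0.7437

0.744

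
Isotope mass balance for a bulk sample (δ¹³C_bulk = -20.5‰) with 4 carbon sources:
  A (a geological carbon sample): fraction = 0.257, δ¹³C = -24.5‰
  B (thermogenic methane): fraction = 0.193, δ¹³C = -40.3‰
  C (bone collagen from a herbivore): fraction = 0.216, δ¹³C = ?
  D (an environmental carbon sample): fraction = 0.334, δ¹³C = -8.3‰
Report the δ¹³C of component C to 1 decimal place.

-16.9‰

Isotope mass balance: δ_bulk = Σ fᵢ·δᵢ.
-20.5 = 0.257×(-24.5) + 0.193×(-40.3) + 0.216×δ_C + 0.334×(-8.3)
0.216·δ_C = -20.5 − (-16.847) = -3.653
δ_C = -3.653 / 0.216 = -16.91‰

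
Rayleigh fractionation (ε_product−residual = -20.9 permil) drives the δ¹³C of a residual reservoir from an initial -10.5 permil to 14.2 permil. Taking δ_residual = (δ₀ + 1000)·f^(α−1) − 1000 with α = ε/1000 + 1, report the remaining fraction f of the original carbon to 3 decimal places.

0.307

α − 1 = ε/1000 = -0.0209
(δ_res + 1000)/(δ₀ + 1000) = (14.2 + 1000)/(-10.5 + 1000) = 1014.2/989.5 = 1.024962
f = 1.024962^(1/-0.0209) = exp(ln(1.024962)/-0.0209) = exp(0.02466/-0.0209)
f = exp(-1.1797) = 0.3074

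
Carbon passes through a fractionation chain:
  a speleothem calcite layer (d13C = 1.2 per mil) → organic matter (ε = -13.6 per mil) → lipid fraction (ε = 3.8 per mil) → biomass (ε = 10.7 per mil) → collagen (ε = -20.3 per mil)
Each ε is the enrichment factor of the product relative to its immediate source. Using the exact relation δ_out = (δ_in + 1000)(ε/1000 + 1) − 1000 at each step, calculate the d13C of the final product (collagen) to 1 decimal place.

step 1: δ = (1.20 + 1000)·(-13.6/1000 + 1) − 1000 = -12.42 per mil
step 2: δ = (-12.42 + 1000)·(3.8/1000 + 1) − 1000 = -8.66 per mil
step 3: δ = (-8.66 + 1000)·(10.7/1000 + 1) − 1000 = 1.94 per mil
step 4: δ = (1.94 + 1000)·(-20.3/1000 + 1) − 1000 = -18.40 per mil

-18.4 per mil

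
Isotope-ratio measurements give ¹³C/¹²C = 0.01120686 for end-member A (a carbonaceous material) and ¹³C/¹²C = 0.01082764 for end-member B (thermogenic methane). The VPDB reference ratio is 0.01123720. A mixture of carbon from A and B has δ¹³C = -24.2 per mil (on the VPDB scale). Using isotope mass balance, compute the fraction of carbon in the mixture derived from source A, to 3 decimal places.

δ_A = (0.01120686/0.01123720 − 1)×1000 = (0.997300 − 1)×1000 = -2.700 per mil
δ_B = (0.01082764/0.01123720 − 1)×1000 = (0.963553 − 1)×1000 = -36.447 per mil
f_A = (δ_mix − δ_B)/(δ_A − δ_B) = (-24.2 − (-36.447))/(-2.700 − (-36.447))
f_A = 12.247 / 33.747 = 0.3629

0.363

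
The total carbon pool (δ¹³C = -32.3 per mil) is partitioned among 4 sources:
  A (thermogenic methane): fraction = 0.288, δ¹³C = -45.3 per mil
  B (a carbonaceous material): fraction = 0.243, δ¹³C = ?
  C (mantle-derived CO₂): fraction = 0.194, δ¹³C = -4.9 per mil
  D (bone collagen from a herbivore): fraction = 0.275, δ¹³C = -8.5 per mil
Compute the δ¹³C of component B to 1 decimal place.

Isotope mass balance: δ_bulk = Σ fᵢ·δᵢ.
-32.3 = 0.288×(-45.3) + 0.243×δ_B + 0.194×(-4.9) + 0.275×(-8.5)
0.243·δ_B = -32.3 − (-16.334) = -15.965
δ_B = -15.965 / 0.243 = -65.70 per mil

-65.7 per mil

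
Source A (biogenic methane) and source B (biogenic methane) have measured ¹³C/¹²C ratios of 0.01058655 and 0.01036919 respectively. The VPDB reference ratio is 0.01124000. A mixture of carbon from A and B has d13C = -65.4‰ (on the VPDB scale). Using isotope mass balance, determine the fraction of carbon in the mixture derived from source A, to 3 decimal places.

δ_A = (0.01058655/0.01124000 − 1)×1000 = (0.941864 − 1)×1000 = -58.136‰
δ_B = (0.01036919/0.01124000 − 1)×1000 = (0.922526 − 1)×1000 = -77.474‰
f_A = (δ_mix − δ_B)/(δ_A − δ_B) = (-65.4 − (-77.474))/(-58.136 − (-77.474))
f_A = 12.074 / 19.338 = 0.6244

0.624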